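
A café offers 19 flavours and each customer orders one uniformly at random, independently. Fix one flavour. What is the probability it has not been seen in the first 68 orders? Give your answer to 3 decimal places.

0.025

On each order the fixed flavour fails to appear with probability 18/19.
P(still missing after 68) = (18/19)^68 = 0.0253.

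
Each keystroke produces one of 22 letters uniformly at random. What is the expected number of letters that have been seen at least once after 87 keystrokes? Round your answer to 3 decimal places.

For each letter, P(seen in 87 keystrokes) = 1 - (21/22)^87 = 0.9825.
By linearity of expectation, E[distinct seen] = 22·(1 - (21/22)^87) = 21.6156.

21.616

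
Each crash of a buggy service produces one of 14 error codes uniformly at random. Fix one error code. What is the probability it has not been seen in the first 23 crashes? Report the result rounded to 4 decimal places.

Each crash misses the fixed error code with probability (14-1)/14 = 13/14, independently.
P(still missing after 23) = (13/14)^23 = 0.18187.

0.1819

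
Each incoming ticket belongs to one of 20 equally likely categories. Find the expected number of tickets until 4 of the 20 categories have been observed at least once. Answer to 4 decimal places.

4.3402

With k distinct categories already seen, the next new one arrives after an expected 20/(20-k) tickets.
Sum over k = 0,...,3: E = 20/20 + 20/19 + 20/18 + 20/17 = 4.34021.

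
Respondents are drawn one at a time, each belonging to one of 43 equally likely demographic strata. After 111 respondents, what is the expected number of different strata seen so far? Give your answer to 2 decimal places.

39.84

For each stratum, P(seen in 111 respondents) = 1 - (42/43)^111 = 0.927.
By linearity of expectation, E[distinct seen] = 43·(1 - (42/43)^111) = 39.844.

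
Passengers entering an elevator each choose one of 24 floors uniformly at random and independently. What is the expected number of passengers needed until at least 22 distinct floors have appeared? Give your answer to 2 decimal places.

54.62

With k distinct floors already seen, the next new one arrives after an expected 24/(24-k) passengers.
Sum over k = 0,...,21: E = 24/24 + 24/23 + 24/22 + ... + 24/4 + 24/3 = 54.623.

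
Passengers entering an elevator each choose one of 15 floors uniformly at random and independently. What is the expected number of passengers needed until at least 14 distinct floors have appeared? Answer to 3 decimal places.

34.773

Going from k to k+1 distinct takes a geometric number of passengers with mean 15/(15-k).
Sum over k = 0,...,13: E = 15/15 + 15/14 + 15/13 + ... + 15/3 + 15/2 = 34.7734.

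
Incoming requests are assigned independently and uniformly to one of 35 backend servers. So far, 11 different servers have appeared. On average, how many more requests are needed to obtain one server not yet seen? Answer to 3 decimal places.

The number of requests until the next new server is geometric with success probability 24/35, so its mean is 35/24.
E = 35/24 = 1.4583.

1.458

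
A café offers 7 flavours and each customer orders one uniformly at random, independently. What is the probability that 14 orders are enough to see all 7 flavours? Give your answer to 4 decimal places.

0.3666

By inclusion–exclusion over which flavours are missing,
P(all seen) = Σ_{j=0}^{7} (-1)^j C(7,j)((7-j)/7)^14
= 1.00000 - 0.80880 + 0.18898 - 0.01385 + 0.00025 - 0.00000 + 0.00000 - 0.00000
= 0.36657.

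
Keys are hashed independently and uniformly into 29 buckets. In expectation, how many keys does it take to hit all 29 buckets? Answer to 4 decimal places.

114.8880

Split into phases: going from k distinct to k+1 distinct takes on average 29/(29-k) keys.
E[T] = 29/29 + 29/28 + 29/27 + ... + 29/2 + 29/1 = 29·H_{29}.
H_{29} = 3.96165, so E[T] = 114.88796.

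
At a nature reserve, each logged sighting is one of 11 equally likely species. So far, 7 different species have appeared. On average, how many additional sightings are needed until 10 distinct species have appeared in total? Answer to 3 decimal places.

11.917

The wait to go from k to k+1 distinct species is geometric with mean 11/(11-k).
Sum over k = 7,...,9: E = 11/4 + 11/3 + 11/2 = 11.9167.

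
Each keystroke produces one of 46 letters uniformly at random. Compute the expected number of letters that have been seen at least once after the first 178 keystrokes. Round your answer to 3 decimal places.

For each letter, P(seen in 178 keystrokes) = 1 - (45/46)^178 = 0.9800.
By linearity of expectation, E[distinct seen] = 46·(1 - (45/46)^178) = 45.0802.

45.080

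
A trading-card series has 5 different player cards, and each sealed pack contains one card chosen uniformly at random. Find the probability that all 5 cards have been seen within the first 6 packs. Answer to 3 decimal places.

By inclusion–exclusion over which cards are missing,
P(all seen) = Σ_{j=0}^{5} (-1)^j C(5,j)((5-j)/5)^6
= 1.0000 - 1.3107 + 0.4666 - 0.0410 + 0.0003 - 0.0000
= 0.1152.

0.115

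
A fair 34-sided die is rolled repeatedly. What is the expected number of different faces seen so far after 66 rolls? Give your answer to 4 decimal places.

For each face, P(seen in 66 rolls) = 1 - (33/34)^66 = 0.86058.
By linearity of expectation, E[distinct seen] = 34·(1 - (33/34)^66) = 29.25987.

29.2599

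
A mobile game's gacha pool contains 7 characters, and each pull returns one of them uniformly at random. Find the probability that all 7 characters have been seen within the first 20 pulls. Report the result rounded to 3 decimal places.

By inclusion–exclusion over which characters are missing,
P(all seen) = Σ_{j=0}^{7} (-1)^j C(7,j)((7-j)/7)^20
= 1.0000 - 0.3207 + 0.0251 - 0.0005 + 0.0000 - 0.0000 + 0.0000 - 0.0000
= 0.7039.

0.704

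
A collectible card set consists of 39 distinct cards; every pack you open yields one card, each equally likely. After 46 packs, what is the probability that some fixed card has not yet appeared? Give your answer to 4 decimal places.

0.3027

Each pack misses the fixed card with probability (39-1)/39 = 38/39, independently.
P(still missing after 46) = (38/39)^46 = 0.30274.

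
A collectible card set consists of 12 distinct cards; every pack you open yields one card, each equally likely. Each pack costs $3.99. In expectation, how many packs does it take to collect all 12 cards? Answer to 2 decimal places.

After k distinct cards have appeared, the next pack gives a new one with probability (12-k)/12, so the expected wait for the (k+1)-th is 12/(12-k).
E[T] = 12/12 + 12/11 + 12/10 + ... + 12/2 + 12/1 = 12·H_{12}.
H_{12} = 3.103, so E[T] = 37.239.

37.24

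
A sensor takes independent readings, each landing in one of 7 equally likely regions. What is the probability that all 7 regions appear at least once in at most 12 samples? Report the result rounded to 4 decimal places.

By inclusion–exclusion over which regions are missing,
P(all seen) = Σ_{j=0}^{7} (-1)^j C(7,j)((7-j)/7)^12
= 1.00000 - 1.10087 + 0.37041 - 0.04242 + 0.00134 - 0.00001 + 0.00000 - 0.00000
= 0.22845.

0.2285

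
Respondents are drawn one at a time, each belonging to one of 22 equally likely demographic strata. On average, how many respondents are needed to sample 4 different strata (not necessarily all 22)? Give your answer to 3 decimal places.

4.306

With k distinct strata already seen, the next new one arrives after an expected 22/(22-k) respondents.
Sum over k = 0,...,3: E = 22/22 + 22/21 + 22/20 + 22/19 = 4.3055.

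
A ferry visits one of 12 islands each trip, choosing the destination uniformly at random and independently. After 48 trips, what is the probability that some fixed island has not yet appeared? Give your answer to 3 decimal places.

0.015

Each trip misses the fixed island with probability (12-1)/12 = 11/12, independently.
P(still missing after 48) = (11/12)^48 = 0.0154.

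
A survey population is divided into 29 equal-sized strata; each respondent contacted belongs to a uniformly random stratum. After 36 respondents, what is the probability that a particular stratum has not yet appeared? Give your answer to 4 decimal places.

0.2827

On each respondent the fixed stratum fails to appear with probability 28/29.
P(still missing after 36) = (28/29)^36 = 0.28272.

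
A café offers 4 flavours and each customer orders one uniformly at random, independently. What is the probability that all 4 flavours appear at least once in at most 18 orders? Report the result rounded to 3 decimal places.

Let A_i be the event that flavour i is missing after 18 orders. By inclusion–exclusion on the A_i,
P(all seen) = Σ_{j=0}^{4} (-1)^j C(4,j)((4-j)/4)^18
= 1.0000 - 0.0226 + 0.0000 - 0.0000 + 0.0000
= 0.9775.

0.977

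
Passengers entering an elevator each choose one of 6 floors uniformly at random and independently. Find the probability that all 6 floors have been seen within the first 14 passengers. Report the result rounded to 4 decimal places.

0.5828

Let A_i be the event that floor i is missing after 14 passengers. By inclusion–exclusion on the A_i,
P(all seen) = Σ_{j=0}^{6} (-1)^j C(6,j)((6-j)/6)^14
= 1.00000 - 0.46732 + 0.05138 - 0.00122 + 0.00000 - 0.00000 + 0.00000
= 0.58285.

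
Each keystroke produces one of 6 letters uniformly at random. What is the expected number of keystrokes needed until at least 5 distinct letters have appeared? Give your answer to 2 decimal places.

8.70

Going from k to k+1 distinct takes a geometric number of keystrokes with mean 6/(6-k).
Sum over k = 0,...,4: E = 6/6 + 6/5 + 6/4 + 6/3 + 6/2 = 8.700.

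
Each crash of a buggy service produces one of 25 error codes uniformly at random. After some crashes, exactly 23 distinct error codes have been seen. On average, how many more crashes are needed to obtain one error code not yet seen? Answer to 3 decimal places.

12.500

The number of crashes until the next new error code is geometric with success probability 2/25, so its mean is 25/2.
E = 25/2 = 12.5000.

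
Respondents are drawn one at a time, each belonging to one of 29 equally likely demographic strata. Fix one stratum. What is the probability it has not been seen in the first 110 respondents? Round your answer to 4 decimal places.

0.0211

Each respondent misses the fixed stratum with probability (29-1)/29 = 28/29, independently.
P(still missing after 110) = (28/29)^110 = 0.02107.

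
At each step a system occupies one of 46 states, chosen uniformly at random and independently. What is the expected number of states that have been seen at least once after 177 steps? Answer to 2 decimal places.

45.06

For each state, P(seen in 177 steps) = 1 - (45/46)^177 = 0.980.
By linearity of expectation, E[distinct seen] = 46·(1 - (45/46)^177) = 45.060.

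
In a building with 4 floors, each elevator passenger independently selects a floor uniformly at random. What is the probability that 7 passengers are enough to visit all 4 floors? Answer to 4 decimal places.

0.5127

Let A_i be the event that floor i is missing after 7 passengers. By inclusion–exclusion on the A_i,
P(all seen) = Σ_{j=0}^{4} (-1)^j C(4,j)((4-j)/4)^7
= 1.00000 - 0.53394 + 0.04688 - 0.00024 + 0.00000
= 0.51270.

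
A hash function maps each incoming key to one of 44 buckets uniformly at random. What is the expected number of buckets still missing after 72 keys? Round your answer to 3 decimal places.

For each bucket, P(unseen after 72) = (43/44)^72 = 0.1910.
By linearity of expectation, E[unseen] = 44·(43/44)^72 = 8.4060.

8.406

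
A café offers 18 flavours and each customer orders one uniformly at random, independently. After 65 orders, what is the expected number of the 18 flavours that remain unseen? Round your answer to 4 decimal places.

For each flavour, P(unseen after 65) = (17/18)^65 = 0.02435.
By linearity of expectation, E[unseen] = 18·(17/18)^65 = 0.43827.

0.4383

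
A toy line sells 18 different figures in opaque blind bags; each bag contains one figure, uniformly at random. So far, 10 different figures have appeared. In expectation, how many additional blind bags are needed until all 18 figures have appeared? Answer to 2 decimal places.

From k distinct to k+1 distinct takes on average 18/(18-k) blind bags.
Sum over k = 10,...,17: E = 18/8 + 18/7 + 18/6 + ... + 18/2 + 18/1 = 48.921.

48.92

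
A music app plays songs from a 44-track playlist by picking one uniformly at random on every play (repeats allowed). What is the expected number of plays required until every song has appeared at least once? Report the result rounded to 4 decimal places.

192.3999

Split into phases: going from k distinct to k+1 distinct takes on average 44/(44-k) plays.
E[T] = 44/44 + 44/43 + 44/42 + ... + 44/2 + 44/1 = 44·H_{44}.
H_{44} = 4.37273, so E[T] = 192.39994.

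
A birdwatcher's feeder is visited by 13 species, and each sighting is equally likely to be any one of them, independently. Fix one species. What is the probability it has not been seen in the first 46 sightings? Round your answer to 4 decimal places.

Each sighting misses the fixed species with probability (13-1)/13 = 12/13, independently.
P(still missing after 46) = (12/13)^46 = 0.02517.

0.0252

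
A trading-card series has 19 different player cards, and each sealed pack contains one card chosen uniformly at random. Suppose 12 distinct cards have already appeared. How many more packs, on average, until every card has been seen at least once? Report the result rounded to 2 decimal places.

With k distinct cards already seen, the next new one takes an expected 19/(19-k) packs.
Sum over k = 12,...,18: E = 19/7 + 19/6 + 19/5 + ... + 19/2 + 19/1 = 49.264.

49.26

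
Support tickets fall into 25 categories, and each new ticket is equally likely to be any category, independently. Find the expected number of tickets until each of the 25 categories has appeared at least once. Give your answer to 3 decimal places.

95.399

After k distinct categories have appeared, the next ticket gives a new one with probability (25-k)/25, so the expected wait for the (k+1)-th is 25/(25-k).
E[T] = 25/25 + 25/24 + 25/23 + ... + 25/2 + 25/1 = 25·H_{25}.
H_{25} = 3.8160, so E[T] = 95.3990.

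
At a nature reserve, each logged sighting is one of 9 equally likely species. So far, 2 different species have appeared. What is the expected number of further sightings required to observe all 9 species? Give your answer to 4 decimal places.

From k distinct to k+1 distinct takes on average 9/(9-k) sightings.
Sum over k = 2,...,8: E = 9/7 + 9/6 + 9/5 + ... + 9/2 + 9/1 = 23.33571.

23.3357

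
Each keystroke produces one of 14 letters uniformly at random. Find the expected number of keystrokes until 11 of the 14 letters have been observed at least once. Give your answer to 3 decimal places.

19.855

With k distinct letters already seen, the next new one arrives after an expected 14/(14-k) keystrokes.
Sum over k = 0,...,10: E = 14/14 + 14/13 + 14/12 + ... + 14/5 + 14/4 = 19.8552.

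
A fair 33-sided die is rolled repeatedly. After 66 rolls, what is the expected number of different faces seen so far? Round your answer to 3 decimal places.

28.670

For each face, P(seen in 66 rolls) = 1 - (32/33)^66 = 0.8688.
By linearity of expectation, E[distinct seen] = 33·(1 - (32/33)^66) = 28.6700.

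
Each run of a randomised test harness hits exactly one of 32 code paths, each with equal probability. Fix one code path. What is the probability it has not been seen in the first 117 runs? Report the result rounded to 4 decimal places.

On each run the fixed code path fails to appear with probability 31/32.
P(still missing after 117) = (31/32)^117 = 0.02437.

0.0244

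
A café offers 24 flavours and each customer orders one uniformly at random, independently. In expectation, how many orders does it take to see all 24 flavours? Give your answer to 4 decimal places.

After k distinct flavours have appeared, the next order gives a new one with probability (24-k)/24, so the expected wait for the (k+1)-th is 24/(24-k).
E[T] = 24/24 + 24/23 + 24/22 + ... + 24/2 + 24/1 = 24·H_{24}.
H_{24} = 3.77596, so E[T] = 90.62300.

90.6230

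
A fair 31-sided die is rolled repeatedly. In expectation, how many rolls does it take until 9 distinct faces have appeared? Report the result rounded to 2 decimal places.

With k distinct faces already seen, the next new one arrives after an expected 31/(31-k) rolls.
Sum over k = 0,...,8: E = 31/31 + 31/30 + 31/29 + ... + 31/24 + 31/23 = 10.429.

10.43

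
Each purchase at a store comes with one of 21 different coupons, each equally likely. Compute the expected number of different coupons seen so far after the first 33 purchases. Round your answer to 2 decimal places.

For each coupon, P(seen in 33 purchases) = 1 - (20/21)^33 = 0.800.
By linearity of expectation, E[distinct seen] = 21·(1 - (20/21)^33) = 16.803.

16.80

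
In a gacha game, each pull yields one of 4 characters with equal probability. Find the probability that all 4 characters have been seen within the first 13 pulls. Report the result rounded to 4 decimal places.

0.9057

By inclusion–exclusion over which characters are missing,
P(all seen) = Σ_{j=0}^{4} (-1)^j C(4,j)((4-j)/4)^13
= 1.00000 - 0.09503 + 0.00073 - 0.00000 + 0.00000
= 0.90570.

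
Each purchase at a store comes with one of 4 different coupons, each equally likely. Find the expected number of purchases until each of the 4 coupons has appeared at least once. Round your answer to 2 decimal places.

8.33

After k distinct coupons have appeared, the next purchase gives a new one with probability (4-k)/4, so the expected wait for the (k+1)-th is 4/(4-k).
E[T] = 4/4 + 4/3 + 4/2 + 4/1 = 4·H_{4}.
H_{4} = 2.083, so E[T] = 8.333.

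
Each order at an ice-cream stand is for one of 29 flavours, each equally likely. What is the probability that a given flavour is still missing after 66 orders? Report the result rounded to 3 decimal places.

0.099

On each order the fixed flavour fails to appear with probability 28/29.
P(still missing after 66) = (28/29)^66 = 0.0987.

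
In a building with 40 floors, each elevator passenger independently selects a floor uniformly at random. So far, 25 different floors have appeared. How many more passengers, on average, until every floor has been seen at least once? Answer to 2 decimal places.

132.73

With k distinct floors already seen, the next new one takes an expected 40/(40-k) passengers.
Sum over k = 25,...,39: E = 40/15 + 40/14 + 40/13 + ... + 40/2 + 40/1 = 132.729.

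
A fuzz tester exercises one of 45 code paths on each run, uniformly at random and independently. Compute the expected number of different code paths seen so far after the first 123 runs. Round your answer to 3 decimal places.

For each code path, P(seen in 123 runs) = 1 - (44/45)^123 = 0.9370.
By linearity of expectation, E[distinct seen] = 45·(1 - (44/45)^123) = 42.1637.

42.164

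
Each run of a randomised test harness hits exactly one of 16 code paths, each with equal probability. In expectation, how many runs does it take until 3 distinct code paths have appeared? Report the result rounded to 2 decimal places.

3.21

With k distinct code paths already seen, the next new one arrives after an expected 16/(16-k) runs.
Sum over k = 0,...,2: E = 16/16 + 16/15 + 16/14 = 3.210.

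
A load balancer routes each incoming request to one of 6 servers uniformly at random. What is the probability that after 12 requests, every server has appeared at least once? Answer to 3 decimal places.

0.438

Let A_i be the event that server i is missing after 12 requests. By inclusion–exclusion on the A_i,
P(all seen) = Σ_{j=0}^{6} (-1)^j C(6,j)((6-j)/6)^12
= 1.0000 - 0.6729 + 0.1156 - 0.0049 + 0.0000 - 0.0000 + 0.0000
= 0.4378.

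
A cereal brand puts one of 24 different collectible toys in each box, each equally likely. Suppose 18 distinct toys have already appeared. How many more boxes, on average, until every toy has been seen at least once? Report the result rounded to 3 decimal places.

58.800

With k distinct toys already seen, the next new one takes an expected 24/(24-k) boxes.
Sum over k = 18,...,23: E = 24/6 + 24/5 + 24/4 + 24/3 + 24/2 + 24/1 = 58.8000.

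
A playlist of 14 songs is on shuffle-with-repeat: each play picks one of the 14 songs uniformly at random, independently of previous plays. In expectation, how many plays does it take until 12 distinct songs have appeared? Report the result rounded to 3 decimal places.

With k distinct songs already seen, the next new one arrives after an expected 14/(14-k) plays.
Sum over k = 0,...,11: E = 14/14 + 14/13 + 14/12 + ... + 14/4 + 14/3 = 24.5219.

24.522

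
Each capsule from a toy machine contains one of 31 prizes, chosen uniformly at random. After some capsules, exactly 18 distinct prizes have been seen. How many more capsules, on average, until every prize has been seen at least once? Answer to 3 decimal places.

98.584

From k distinct to k+1 distinct takes on average 31/(31-k) capsules.
Sum over k = 18,...,30: E = 31/13 + 31/12 + 31/11 + ... + 31/2 + 31/1 = 98.5841.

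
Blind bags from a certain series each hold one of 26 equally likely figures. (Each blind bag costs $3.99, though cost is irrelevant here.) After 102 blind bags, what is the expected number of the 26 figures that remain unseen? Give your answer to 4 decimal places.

For each figure, P(unseen after 102) = (25/26)^102 = 0.01831.
By linearity of expectation, E[unseen] = 26·(25/26)^102 = 0.47596.

0.4760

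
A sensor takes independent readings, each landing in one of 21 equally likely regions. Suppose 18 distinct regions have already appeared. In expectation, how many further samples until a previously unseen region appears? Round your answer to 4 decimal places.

The number of samples until the next new region is geometric with success probability 3/21, so its mean is 21/3.
E = 21/3 = 7.00000.

7.0000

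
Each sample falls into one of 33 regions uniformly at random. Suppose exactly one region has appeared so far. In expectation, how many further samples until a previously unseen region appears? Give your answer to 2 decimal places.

1.03

The number of samples until the next new region is geometric with success probability 32/33, so its mean is 33/32.
E = 33/32 = 1.031.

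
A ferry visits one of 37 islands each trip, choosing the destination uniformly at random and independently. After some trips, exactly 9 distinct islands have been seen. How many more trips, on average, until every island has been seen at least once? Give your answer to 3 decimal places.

With k distinct islands already seen, the next new one takes an expected 37/(37-k) trips.
Sum over k = 9,...,36: E = 37/28 + 37/27 + 37/26 + ... + 37/2 + 37/1 = 145.3053.

145.305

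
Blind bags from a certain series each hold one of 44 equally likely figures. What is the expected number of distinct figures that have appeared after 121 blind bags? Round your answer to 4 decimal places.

41.2750

For each figure, P(seen in 121 blind bags) = 1 - (43/44)^121 = 0.93807.
By linearity of expectation, E[distinct seen] = 44·(1 - (43/44)^121) = 41.27503.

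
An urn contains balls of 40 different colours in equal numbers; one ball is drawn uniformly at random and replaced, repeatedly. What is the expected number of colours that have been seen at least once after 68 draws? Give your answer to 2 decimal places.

For each colour, P(seen in 68 draws) = 1 - (39/40)^68 = 0.821.
By linearity of expectation, E[distinct seen] = 40·(1 - (39/40)^68) = 32.849.

32.85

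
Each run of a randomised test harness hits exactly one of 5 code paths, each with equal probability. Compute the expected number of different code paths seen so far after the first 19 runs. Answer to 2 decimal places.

4.93

For each code path, P(seen in 19 runs) = 1 - (4/5)^19 = 0.986.
By linearity of expectation, E[distinct seen] = 5·(1 - (4/5)^19) = 4.928.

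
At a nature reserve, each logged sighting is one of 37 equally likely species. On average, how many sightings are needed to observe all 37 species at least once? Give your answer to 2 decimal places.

After k distinct species have appeared, the next sighting gives a new one with probability (37-k)/37, so the expected wait for the (k+1)-th is 37/(37-k).
E[T] = 37/37 + 37/36 + 37/35 + ... + 37/2 + 37/1 = 37·H_{37}.
H_{37} = 4.202, so E[T] = 155.459.

155.46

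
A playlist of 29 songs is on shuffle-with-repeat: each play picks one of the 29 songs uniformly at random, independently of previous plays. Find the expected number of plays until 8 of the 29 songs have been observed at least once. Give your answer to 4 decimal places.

With k distinct songs already seen, the next new one arrives after an expected 29/(29-k) plays.
Sum over k = 0,...,7: E = 29/29 + 29/28 + 29/27 + ... + 29/23 + 29/22 = 9.17256.

9.1726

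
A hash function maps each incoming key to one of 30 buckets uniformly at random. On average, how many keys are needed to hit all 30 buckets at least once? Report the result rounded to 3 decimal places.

119.850

Split into phases: going from k distinct to k+1 distinct takes on average 30/(30-k) keys.
E[T] = 30/30 + 30/29 + 30/28 + ... + 30/2 + 30/1 = 30·H_{30}.
H_{30} = 3.9950, so E[T] = 119.8496.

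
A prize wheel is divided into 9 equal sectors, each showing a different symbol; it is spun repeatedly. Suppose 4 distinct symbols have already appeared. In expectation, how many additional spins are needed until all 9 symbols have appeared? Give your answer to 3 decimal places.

20.550

With k distinct symbols already seen, the next new one takes an expected 9/(9-k) spins.
Sum over k = 4,...,8: E = 9/5 + 9/4 + 9/3 + 9/2 + 9/1 = 20.5500.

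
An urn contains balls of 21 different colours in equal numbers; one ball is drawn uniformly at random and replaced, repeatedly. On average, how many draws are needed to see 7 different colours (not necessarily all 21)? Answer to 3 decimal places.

With k distinct colours already seen, the next new one arrives after an expected 21/(21-k) draws.
Sum over k = 0,...,6: E = 21/21 + 21/20 + 21/19 + ... + 21/16 + 21/15 = 8.2697.

8.270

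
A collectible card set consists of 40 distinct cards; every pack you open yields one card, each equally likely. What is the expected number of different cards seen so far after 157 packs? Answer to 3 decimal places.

39.249

For each card, P(seen in 157 packs) = 1 - (39/40)^157 = 0.9812.
By linearity of expectation, E[distinct seen] = 40·(1 - (39/40)^157) = 39.2487.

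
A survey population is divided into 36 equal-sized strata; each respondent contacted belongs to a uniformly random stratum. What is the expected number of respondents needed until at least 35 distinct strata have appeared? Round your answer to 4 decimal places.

114.2841

With k distinct strata already seen, the next new one arrives after an expected 36/(36-k) respondents.
Sum over k = 0,...,34: E = 36/36 + 36/35 + 36/34 + ... + 36/3 + 36/2 = 114.28413.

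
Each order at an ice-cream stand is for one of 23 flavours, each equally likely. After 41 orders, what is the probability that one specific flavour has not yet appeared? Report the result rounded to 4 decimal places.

Each order misses the fixed flavour with probability (23-1)/23 = 22/23, independently.
P(still missing after 41) = (22/23)^41 = 0.16162.

0.1616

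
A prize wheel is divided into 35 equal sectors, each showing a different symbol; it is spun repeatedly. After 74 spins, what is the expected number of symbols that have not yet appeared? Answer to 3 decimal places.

For each symbol, P(unseen after 74) = (34/35)^74 = 0.1171.
By linearity of expectation, E[unseen] = 35·(34/35)^74 = 4.0971.

4.097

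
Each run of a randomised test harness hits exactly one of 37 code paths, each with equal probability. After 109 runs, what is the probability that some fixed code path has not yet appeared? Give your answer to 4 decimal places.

On each run the fixed code path fails to appear with probability 36/37.
P(still missing after 109) = (36/37)^109 = 0.05046.

0.0505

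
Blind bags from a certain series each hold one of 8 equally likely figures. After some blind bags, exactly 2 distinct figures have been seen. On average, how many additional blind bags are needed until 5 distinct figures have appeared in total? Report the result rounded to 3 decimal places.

4.933

With k distinct figures already seen, the next new one takes an expected 8/(8-k) blind bags.
Sum over k = 2,...,4: E = 8/6 + 8/5 + 8/4 = 4.9333.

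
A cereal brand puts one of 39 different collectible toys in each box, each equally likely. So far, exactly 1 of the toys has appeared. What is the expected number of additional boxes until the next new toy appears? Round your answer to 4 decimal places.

1.0263

Each box yields a new toy with probability (39-1)/39 = 38/39, so the wait is geometric with mean 39/38.
E = 39/38 = 1.02632.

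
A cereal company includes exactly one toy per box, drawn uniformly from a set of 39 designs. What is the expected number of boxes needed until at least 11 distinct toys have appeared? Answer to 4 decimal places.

12.7285

Going from k to k+1 distinct takes a geometric number of boxes with mean 39/(39-k).
Sum over k = 0,...,10: E = 39/39 + 39/38 + 39/37 + ... + 39/30 + 39/29 = 12.72851.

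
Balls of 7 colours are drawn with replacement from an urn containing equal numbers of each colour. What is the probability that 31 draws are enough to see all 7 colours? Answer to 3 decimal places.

Let A_i be the event that colour i is missing after 31 draws. By inclusion–exclusion on the A_i,
P(all seen) = Σ_{j=0}^{7} (-1)^j C(7,j)((7-j)/7)^31
= 1.0000 - 0.0589 + 0.0006 - 0.0000 + 0.0000 - 0.0000 + 0.0000 - 0.0000
= 0.9418.

0.942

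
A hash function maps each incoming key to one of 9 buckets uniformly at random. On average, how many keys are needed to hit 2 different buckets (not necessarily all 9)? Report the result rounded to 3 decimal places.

2.125

Going from k to k+1 distinct takes a geometric number of keys with mean 9/(9-k).
Sum over k = 0,...,1: E = 9/9 + 9/8 = 2.1250.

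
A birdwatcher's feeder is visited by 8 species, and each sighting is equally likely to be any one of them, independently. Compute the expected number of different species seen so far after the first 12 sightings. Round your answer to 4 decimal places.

6.3887

For each species, P(seen in 12 sightings) = 1 - (7/8)^12 = 0.79858.
By linearity of expectation, E[distinct seen] = 8·(1 - (7/8)^12) = 6.38866.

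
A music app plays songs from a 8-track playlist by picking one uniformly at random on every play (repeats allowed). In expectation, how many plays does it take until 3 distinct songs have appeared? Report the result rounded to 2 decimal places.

3.48

With k distinct songs already seen, the next new one arrives after an expected 8/(8-k) plays.
Sum over k = 0,...,2: E = 8/8 + 8/7 + 8/6 = 3.476.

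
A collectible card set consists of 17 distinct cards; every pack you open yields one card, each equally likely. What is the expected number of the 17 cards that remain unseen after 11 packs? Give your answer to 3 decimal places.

8.726

For each card, P(unseen after 11) = (16/17)^11 = 0.5133.
By linearity of expectation, E[unseen] = 17·(16/17)^11 = 8.7263.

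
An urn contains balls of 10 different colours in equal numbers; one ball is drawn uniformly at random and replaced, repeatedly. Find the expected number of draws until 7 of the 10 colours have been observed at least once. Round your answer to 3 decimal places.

With k distinct colours already seen, the next new one arrives after an expected 10/(10-k) draws.
Sum over k = 0,...,6: E = 10/10 + 10/9 + 10/8 + ... + 10/5 + 10/4 = 10.9563.

10.956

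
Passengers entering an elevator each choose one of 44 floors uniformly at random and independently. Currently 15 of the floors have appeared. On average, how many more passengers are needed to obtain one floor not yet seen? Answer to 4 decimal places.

1.5172

Each passenger yields a new floor with probability (44-15)/44 = 29/44, so the wait is geometric with mean 44/29.
E = 44/29 = 1.51724.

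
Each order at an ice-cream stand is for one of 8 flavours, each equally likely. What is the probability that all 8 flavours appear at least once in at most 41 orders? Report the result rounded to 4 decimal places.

By inclusion–exclusion over which flavours are missing,
P(all seen) = Σ_{j=0}^{8} (-1)^j C(8,j)((8-j)/8)^41
= 1.00000 - 0.03353 + 0.00021 - 0.00000 + 0.00000 - 0.00000 + 0.00000 - 0.00000 + 0.00000
= 0.96668.

0.9667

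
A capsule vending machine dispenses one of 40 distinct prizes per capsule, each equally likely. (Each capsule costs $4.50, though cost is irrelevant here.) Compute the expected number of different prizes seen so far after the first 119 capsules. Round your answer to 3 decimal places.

For each prize, P(seen in 119 capsules) = 1 - (39/40)^119 = 0.9508.
By linearity of expectation, E[distinct seen] = 40·(1 - (39/40)^119) = 38.0339.

38.034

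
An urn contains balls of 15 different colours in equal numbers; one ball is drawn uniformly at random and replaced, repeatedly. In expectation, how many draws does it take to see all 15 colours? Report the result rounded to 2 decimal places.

49.77

The wait to go from k to k+1 distinct colours is geometric with mean 15/(15-k).
E[T] = 15/15 + 15/14 + 15/13 + ... + 15/2 + 15/1 = 15·H_{15}.
H_{15} = 3.318, so E[T] = 49.773.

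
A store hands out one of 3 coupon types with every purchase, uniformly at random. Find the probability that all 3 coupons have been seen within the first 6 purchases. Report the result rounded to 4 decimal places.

0.7407

By inclusion–exclusion over which coupons are missing,
P(all seen) = Σ_{j=0}^{3} (-1)^j C(3,j)((3-j)/3)^6
= 1.00000 - 0.26337 + 0.00412 - 0.00000
= 0.74074.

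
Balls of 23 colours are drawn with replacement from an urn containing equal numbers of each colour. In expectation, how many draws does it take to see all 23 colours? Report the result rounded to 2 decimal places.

Split into phases: going from k distinct to k+1 distinct takes on average 23/(23-k) draws.
E[T] = 23/23 + 23/22 + 23/21 + ... + 23/2 + 23/1 = 23·H_{23}.
H_{23} = 3.734, so E[T] = 85.889.

85.89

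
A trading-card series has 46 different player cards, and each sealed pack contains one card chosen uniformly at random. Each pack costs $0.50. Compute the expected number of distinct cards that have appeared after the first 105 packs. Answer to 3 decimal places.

For each card, P(seen in 105 packs) = 1 - (45/46)^105 = 0.9005.
By linearity of expectation, E[distinct seen] = 46·(1 - (45/46)^105) = 41.4239.

41.424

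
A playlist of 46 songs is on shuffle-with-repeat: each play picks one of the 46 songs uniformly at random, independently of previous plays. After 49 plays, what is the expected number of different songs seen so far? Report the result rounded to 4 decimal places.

30.3311

For each song, P(seen in 49 plays) = 1 - (45/46)^49 = 0.65937.
By linearity of expectation, E[distinct seen] = 46·(1 - (45/46)^49) = 30.33115.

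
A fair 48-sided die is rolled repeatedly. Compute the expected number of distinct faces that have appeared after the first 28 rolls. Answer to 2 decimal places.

For each face, P(seen in 28 rolls) = 1 - (47/48)^28 = 0.445.
By linearity of expectation, E[distinct seen] = 48·(1 - (47/48)^28) = 21.379.

21.38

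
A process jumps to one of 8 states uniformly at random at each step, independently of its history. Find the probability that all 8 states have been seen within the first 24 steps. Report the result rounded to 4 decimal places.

0.7028

By inclusion–exclusion over which states are missing,
P(all seen) = Σ_{j=0}^{8} (-1)^j C(8,j)((8-j)/8)^24
= 1.00000 - 0.32455 + 0.02809 - 0.00071 + 0.00000 - 0.00000 + 0.00000 - 0.00000 + 0.00000
= 0.70284.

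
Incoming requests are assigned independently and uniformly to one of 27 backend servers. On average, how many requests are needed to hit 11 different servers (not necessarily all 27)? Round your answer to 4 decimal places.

13.7896

Going from k to k+1 distinct takes a geometric number of requests with mean 27/(27-k).
Sum over k = 0,...,10: E = 27/27 + 27/26 + 27/25 + ... + 27/18 + 27/17 = 13.78965.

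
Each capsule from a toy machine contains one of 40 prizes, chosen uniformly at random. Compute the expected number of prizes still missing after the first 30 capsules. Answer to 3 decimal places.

18.715

For each prize, P(unseen after 30) = (39/40)^30 = 0.4679.
By linearity of expectation, E[unseen] = 40·(39/40)^30 = 18.7154.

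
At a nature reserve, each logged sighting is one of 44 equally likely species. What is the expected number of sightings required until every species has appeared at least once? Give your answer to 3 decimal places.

The wait to go from k to k+1 distinct species is geometric with mean 44/(44-k).
E[T] = 44/44 + 44/43 + 44/42 + ... + 44/2 + 44/1 = 44·H_{44}.
H_{44} = 4.3727, so E[T] = 192.3999.

192.400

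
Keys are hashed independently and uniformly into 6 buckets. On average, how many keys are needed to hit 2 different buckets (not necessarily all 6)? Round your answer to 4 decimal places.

Going from k to k+1 distinct takes a geometric number of keys with mean 6/(6-k).
Sum over k = 0,...,1: E = 6/6 + 6/5 = 2.20000.

2.2000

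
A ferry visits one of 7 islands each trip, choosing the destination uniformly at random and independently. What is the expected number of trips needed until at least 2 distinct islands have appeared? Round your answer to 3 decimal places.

Going from k to k+1 distinct takes a geometric number of trips with mean 7/(7-k).
Sum over k = 0,...,1: E = 7/7 + 7/6 = 2.1667.

2.167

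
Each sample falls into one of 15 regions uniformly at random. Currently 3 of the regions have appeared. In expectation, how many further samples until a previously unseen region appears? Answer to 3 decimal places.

The number of samples until the next new region is geometric with success probability 12/15, so its mean is 15/12.
E = 15/12 = 1.2500.

1.250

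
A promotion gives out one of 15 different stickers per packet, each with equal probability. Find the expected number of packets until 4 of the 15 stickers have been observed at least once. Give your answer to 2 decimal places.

4.48

With k distinct stickers already seen, the next new one arrives after an expected 15/(15-k) packets.
Sum over k = 0,...,3: E = 15/15 + 15/14 + 15/13 + 15/12 = 4.475.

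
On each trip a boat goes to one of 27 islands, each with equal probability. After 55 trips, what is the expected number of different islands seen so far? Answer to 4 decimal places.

For each island, P(seen in 55 trips) = 1 - (26/27)^55 = 0.87453.
By linearity of expectation, E[distinct seen] = 27·(1 - (26/27)^55) = 23.61241.

23.6124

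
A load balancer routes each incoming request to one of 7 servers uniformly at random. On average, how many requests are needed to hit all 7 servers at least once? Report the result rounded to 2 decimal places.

18.15

The wait to go from k to k+1 distinct servers is geometric with mean 7/(7-k).
E[T] = 7/7 + 7/6 + 7/5 + ... + 7/2 + 7/1 = 7·H_{7}.
H_{7} = 2.593, so E[T] = 18.150.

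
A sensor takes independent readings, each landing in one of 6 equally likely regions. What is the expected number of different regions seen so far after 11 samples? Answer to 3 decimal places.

5.192

For each region, P(seen in 11 samples) = 1 - (5/6)^11 = 0.8654.
By linearity of expectation, E[distinct seen] = 6·(1 - (5/6)^11) = 5.1925.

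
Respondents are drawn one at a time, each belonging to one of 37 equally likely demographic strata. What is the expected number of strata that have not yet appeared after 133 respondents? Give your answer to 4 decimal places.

0.9674

For each stratum, P(unseen after 133) = (36/37)^133 = 0.02615.
By linearity of expectation, E[unseen] = 37·(36/37)^133 = 0.96740.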